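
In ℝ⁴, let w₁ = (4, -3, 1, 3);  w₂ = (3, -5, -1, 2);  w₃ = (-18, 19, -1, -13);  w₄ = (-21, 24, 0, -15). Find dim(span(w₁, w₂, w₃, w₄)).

dim = 2

Form the matrix with w₁, w₂, w₃, w₄ as columns and reduce.
Exactly 2 pivots survive; hence the rank is 2.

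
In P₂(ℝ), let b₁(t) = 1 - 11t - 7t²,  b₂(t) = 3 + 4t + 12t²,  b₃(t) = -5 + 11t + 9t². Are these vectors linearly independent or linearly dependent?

Take coordinates with respect to the standard basis {1, t, t²}.
Form the 3×3 matrix with these as columns; its determinant is 490.
A nonzero determinant means the columns are linearly independent.

linearly independent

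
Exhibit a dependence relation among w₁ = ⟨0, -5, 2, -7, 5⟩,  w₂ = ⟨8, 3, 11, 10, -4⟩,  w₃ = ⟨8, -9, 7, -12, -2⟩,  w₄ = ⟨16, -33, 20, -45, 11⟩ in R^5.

Solve the homogeneous system with w₁, w₂, w₃, w₄ as columns by row-reducing the coefficient matrix.
One solution (up to scaling) is (3, 0, 2, -1).

3w₁ + 2w₃ - w₄ = 0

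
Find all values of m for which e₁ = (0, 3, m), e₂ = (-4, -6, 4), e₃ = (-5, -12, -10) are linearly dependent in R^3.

Dependence holds iff the 3×3 matrix [e₁ e₂ e₃] is singular.
The determinant works out to 18*m - 180.
Setting this to zero gives m = 10.

m = 10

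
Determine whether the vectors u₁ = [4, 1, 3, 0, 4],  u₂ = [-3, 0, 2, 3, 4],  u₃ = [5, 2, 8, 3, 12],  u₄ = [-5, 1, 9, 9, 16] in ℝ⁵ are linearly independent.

Place the vectors as rows of a 4×5 matrix and reduce to echelon form.
The reduction yields 2 nonzero rows, so the rank is 2.
Since rank 2 < 4, the set is linearly dependent.

linearly dependent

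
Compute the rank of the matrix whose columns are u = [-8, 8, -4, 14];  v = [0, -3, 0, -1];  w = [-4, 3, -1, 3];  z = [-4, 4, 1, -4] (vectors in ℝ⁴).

Row-reduce the 4×4 matrix with these as rows.
There are 3 pivot columns, so rank = 3.

3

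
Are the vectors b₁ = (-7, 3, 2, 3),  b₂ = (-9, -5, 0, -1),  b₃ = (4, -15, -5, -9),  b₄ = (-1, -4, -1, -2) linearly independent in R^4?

linearly dependent

Form the 4×4 matrix with these as columns; its determinant is 0.
A zero determinant means the columns are linearly dependent.
Indeed 5b₁ - 3b₂ + 2b₃ = 0.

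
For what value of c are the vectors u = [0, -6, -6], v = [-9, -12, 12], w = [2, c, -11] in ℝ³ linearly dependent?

c = -17/3

The set is linearly dependent precisely when det[u; v; w] = 0.
The determinant works out to 54*c + 306.
This vanishes exactly when c = -17/3.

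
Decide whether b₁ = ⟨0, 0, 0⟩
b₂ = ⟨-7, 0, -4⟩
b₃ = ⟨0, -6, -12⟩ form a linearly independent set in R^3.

One of the vectors is the zero vector, so the set is linearly dependent.

linearly dependent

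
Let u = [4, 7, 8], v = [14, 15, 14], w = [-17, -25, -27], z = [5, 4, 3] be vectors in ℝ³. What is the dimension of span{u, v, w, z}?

dim = 2

Apply Gaussian elimination to the matrix whose rows are u, v, w, z.
Exactly 2 pivots survive; hence the rank is 2.
(With 4 elements in a 3-dimensional space the rank is at most 3.)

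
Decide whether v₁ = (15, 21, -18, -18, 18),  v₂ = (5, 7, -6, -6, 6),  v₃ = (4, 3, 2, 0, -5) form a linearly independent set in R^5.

linearly dependent

Row-reduce the matrix whose columns are v₁, v₂, v₃.
The reduction yields 2 nonzero rows, so the rank is 2.
Since rank 2 < 3, the set is linearly dependent.
Indeed v₁ - 3v₂ = 0.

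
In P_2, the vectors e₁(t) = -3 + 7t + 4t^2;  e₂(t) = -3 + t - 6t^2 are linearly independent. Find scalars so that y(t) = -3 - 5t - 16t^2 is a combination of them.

Work in coordinates with respect to the standard basis {1, t, t^2}.
Since e₁, e₂ are independent, the coefficients expressing y are uniquely determined by a linear system.
Back-substitution yields (c₁, c₂) = (-1, 2).

y = -e₁ + 2e₂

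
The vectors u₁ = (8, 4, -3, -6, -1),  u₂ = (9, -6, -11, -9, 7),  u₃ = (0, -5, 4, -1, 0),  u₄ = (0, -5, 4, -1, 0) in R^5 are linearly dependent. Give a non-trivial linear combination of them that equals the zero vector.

Write the vectors as columns of a matrix and find a nonzero vector in its null space.
A generator of the null space is (0, 0, 1, -1).

u₃ - u₄ = 0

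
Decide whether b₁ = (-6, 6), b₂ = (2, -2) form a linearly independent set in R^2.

linearly dependent

Place the vectors as rows of a 2×2 matrix and reduce to echelon form.
The reduction yields 1 nonzero row, so the rank is 1.
Since rank 1 < 2, the set is linearly dependent.
Indeed b₁ + 3b₂ = 0.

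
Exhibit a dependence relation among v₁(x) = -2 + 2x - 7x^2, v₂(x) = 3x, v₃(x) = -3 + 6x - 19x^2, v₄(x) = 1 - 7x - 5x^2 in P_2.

Take coordinates with respect to {1, x, x^2}.
Set up α₁v₁ + … + α₄v₄ = 0 and solve the homogeneous system.
One solution (up to scaling) is (2, 3, -1, 1).

2v₁ + 3v₂ - v₃ + v₄ = 0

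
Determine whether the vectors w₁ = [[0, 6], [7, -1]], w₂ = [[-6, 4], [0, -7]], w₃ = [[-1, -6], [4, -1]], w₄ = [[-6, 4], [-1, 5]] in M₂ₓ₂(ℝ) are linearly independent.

linearly independent

Write each element as a coordinate vector in ℝ⁴ using {E₁₁, E₁₂, E₂₁, E₂₂}.
Form the 4×4 matrix with these as columns; its determinant is 5054.
A nonzero determinant means the columns are linearly independent.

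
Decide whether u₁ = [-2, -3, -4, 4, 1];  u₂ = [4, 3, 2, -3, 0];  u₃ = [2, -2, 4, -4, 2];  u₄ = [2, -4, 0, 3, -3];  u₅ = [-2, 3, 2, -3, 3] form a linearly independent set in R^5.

Form the 5×5 matrix with these as columns; its determinant is 516.
A nonzero determinant means the columns are linearly independent.

linearly independent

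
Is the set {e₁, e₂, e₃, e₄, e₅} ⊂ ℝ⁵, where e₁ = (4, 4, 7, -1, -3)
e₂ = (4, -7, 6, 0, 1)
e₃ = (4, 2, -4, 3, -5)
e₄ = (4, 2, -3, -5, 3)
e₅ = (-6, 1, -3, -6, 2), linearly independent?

linearly independent

Form the 5×5 matrix with these as columns; its determinant is 22512.
A nonzero determinant means the columns are linearly independent.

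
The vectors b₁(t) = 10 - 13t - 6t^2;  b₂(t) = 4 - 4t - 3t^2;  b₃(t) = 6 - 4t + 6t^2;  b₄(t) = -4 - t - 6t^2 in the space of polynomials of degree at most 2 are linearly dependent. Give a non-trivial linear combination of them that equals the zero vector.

Write each element as a vector in ℝ³ using {1, t, t^2}.
Set up α₁b₁ + … + α₄b₄ = 0 and solve the homogeneous system.
The free variable yields coefficients (1, -2, -1, -1) (any nonzero multiple also works).

b₁ - 2b₂ - b₃ - b₄ = 0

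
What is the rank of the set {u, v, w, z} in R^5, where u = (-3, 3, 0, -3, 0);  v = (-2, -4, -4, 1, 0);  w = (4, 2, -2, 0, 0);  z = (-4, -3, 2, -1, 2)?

rank 4

Apply Gaussian elimination to the matrix whose rows are u, v, w, z.
The echelon form has 4 nonzero rows, so the rank is 4.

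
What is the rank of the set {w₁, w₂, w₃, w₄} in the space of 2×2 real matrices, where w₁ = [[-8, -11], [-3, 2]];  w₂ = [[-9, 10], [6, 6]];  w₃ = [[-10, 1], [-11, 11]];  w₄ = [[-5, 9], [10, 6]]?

Pass to coordinate vectors with respect to the basis {E₁₁, E₁₂, E₂₁, E₂₂}.
Put the 4×4 matrix [w₁|w₂|w₃|w₄] into echelon form.
Reduction leaves 4 leading entries, giving rank 4.

rank 4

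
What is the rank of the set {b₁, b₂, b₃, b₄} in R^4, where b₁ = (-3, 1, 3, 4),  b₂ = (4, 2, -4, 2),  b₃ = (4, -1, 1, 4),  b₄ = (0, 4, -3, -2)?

Put the 4×4 matrix [b₁|b₂|b₃|b₄] into echelon form.
There are 4 pivot columns, so rank = 4.

4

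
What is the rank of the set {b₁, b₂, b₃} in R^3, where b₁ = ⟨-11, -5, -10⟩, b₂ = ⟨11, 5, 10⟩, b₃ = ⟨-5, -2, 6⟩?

Form the matrix with b₁, b₂, b₃ as columns and reduce.
There are 2 pivot columns, so rank = 2.

2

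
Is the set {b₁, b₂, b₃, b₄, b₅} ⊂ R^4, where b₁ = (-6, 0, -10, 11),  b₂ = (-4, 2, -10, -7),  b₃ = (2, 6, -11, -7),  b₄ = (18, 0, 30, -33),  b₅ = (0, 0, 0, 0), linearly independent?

There are 5 vectors in a 4-dimensional space, so they cannot be linearly independent.

linearly dependent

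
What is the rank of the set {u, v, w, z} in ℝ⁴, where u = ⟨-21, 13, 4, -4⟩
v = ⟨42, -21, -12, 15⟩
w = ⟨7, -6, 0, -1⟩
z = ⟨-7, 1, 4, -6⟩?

Form the matrix with u, v, w, z as columns and reduce.
There are 2 pivot columns, so rank = 2.

rank 2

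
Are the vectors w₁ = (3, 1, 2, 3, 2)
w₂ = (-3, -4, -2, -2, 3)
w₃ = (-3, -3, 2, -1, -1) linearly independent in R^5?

Row-reduce the matrix whose columns are w₁, w₂, w₃.
The reduction yields 3 nonzero rows, so the rank is 3.
Since rank = 3 (the number of vectors), the set is linearly independent.

linearly independent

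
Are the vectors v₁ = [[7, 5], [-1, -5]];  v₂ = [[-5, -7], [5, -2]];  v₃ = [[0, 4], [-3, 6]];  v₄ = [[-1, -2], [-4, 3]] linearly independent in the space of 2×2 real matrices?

linearly independent

Take coordinates with respect to the standard basis {E₁₁, E₁₂, E₂₁, E₂₂}.
The matrix [v₁|v₂|v₃|v₄] has determinant -141.
A nonzero determinant means the columns are linearly independent.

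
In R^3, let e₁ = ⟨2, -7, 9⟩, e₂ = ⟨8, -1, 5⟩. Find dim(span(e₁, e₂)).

2

Form the matrix with e₁, e₂ as columns and reduce.
Reduction leaves 2 leading entries, giving rank 2.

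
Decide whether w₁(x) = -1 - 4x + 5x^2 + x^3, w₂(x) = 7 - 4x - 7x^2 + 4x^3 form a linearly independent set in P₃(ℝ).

linearly independent

Take coordinates with respect to the standard basis {1, x, …, x^3}.
Place the vectors as rows of a 2×4 matrix and reduce to echelon form.
The reduction yields 2 nonzero rows, so the rank is 2.
Since rank = 2 (the number of vectors), the set is linearly independent.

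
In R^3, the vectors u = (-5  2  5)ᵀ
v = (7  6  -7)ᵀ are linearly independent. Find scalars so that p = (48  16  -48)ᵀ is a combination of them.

Solve the system with u, v as columns and p as the right-hand side.
Row-reducing the augmented matrix gives the unique coefficients (a₁, a₂) = (-4, 4).

p = -4u + 4v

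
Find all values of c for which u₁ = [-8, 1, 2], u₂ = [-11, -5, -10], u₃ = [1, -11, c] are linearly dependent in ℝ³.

c = -22

Place the vectors as rows of a 3×3 matrix; dependence ⇔ determinant zero.
Expanding, det = 51*c + 1122.
Setting this to zero gives c = -22.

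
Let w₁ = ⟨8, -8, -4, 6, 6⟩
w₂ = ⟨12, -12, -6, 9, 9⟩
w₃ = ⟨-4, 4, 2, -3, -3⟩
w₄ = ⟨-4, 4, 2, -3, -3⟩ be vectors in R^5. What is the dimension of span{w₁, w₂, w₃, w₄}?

Apply Gaussian elimination to the matrix whose rows are w₁, w₂, w₃, w₄.
The echelon form has 1 nonzero row, so the rank is 1.

dim = 1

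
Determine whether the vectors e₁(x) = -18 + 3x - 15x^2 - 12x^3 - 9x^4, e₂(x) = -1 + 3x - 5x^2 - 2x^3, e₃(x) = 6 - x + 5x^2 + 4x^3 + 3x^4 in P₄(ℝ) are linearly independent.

linearly dependent

Write each element as a coordinate vector in ℝ⁵ using {1, x, …, x^4}.
Row-reduce the matrix whose columns are e₁, e₂, e₃.
The reduction yields 2 nonzero rows, so the rank is 2.
Since rank 2 < 3, the set is linearly dependent.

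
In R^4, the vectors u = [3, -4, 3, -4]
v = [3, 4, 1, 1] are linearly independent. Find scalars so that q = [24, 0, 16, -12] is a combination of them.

q = 4u + 4v

Solve the system with u, v as columns and q as the right-hand side.
Row-reducing the augmented matrix gives the unique coefficients (c₁, c₂) = (4, 4).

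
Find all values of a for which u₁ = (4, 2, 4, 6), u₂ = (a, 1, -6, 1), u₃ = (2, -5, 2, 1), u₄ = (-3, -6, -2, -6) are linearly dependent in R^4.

a = 1/2

The set is linearly dependent precisely when det[u₁; u₂; u₃; u₄] = 0.
Cofactor expansion gives det = 32*a - 16.
Solving 32*a - 16 = 0 yields a = 1/2.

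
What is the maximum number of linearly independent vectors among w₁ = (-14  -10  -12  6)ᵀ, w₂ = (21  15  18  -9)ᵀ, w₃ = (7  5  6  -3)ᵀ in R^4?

1

Put the 4×3 matrix [w₁|w₂|w₃] into echelon form.
Reduction leaves 1 leading entry, giving rank 1.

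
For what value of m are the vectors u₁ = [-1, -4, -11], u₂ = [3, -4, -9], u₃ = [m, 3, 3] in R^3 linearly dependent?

m = -39/4

The vectors are dependent exactly when the determinant of the matrix with rows u₁, u₂, u₃ vanishes.
Cofactor expansion gives det = -8*m - 78.
This vanishes exactly when m = -39/4.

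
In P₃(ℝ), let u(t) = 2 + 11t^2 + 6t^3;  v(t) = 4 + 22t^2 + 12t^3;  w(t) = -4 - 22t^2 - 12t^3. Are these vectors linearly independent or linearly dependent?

Take coordinates with respect to the standard basis {1, t, …, t^3}.
Place the vectors as rows of a 3×4 matrix and reduce to echelon form.
The reduction yields 1 nonzero row, so the rank is 1.
Since rank 1 < 3, the set is linearly dependent.

linearly dependent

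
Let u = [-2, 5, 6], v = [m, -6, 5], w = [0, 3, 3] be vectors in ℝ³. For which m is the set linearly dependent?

Dependence holds iff the 3×3 matrix [u v w] is singular.
The determinant works out to 3*m + 66.
Solving 3*m + 66 = 0 yields m = -22.

m = -22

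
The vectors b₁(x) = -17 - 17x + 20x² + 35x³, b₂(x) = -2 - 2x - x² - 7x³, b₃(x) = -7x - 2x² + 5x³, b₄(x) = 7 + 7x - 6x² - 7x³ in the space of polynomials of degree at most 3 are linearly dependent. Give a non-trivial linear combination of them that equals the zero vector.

b₁ + 2b₂ + 3b₄ = 0

Pass to coordinate vectors relative to the basis {1, x, …, x³}.
Write the vectors as columns of a matrix and find a nonzero vector in its null space.
The free variable yields coefficients (1, 2, 0, 3) (any nonzero multiple also works).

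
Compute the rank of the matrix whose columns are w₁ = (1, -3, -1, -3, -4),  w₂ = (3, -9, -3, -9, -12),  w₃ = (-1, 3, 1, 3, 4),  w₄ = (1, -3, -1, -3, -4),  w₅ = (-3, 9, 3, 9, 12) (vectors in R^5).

1

Put the 5×5 matrix [w₁|w₂|w₃|w₄|w₅] into echelon form.
There is 1 pivot column, so rank = 1.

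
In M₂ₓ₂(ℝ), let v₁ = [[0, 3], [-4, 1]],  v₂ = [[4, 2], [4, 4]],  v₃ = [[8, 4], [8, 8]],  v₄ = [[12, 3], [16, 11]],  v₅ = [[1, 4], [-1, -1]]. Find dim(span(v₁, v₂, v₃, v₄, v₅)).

Pass to coordinate vectors with respect to the basis {E₁₁, E₁₂, E₂₁, E₂₂}.
Put the 4×5 matrix [v₁|v₂|v₃|v₄|v₅] into echelon form.
The echelon form has 3 nonzero rows, so the rank is 3.
(With 5 elements in a 4-dimensional space the rank is at most 4.)

3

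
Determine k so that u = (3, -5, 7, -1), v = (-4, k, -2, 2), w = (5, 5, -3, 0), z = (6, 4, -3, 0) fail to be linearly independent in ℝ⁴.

Place the vectors as rows of a 4×4 matrix; dependence ⇔ determinant zero.
Expanding, det = -3*k - 96.
Setting this to zero gives k = -32.

k = -32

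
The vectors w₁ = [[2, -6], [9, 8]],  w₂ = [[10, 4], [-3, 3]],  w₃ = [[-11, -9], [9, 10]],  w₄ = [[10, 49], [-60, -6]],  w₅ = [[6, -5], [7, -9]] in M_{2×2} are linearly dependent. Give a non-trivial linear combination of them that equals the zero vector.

Write each element as a vector in ℝ⁴ using {E₁₁, E₁₂, E₂₁, E₂₂}.
Solve the homogeneous system with w₁, w₂, w₃, w₄, w₅ as columns by row-reducing the coefficient matrix.
One solution (up to scaling) is (2, -1, 2, 1, 3).

2w₁ - w₂ + 2w₃ + w₄ + 3w₅ = 0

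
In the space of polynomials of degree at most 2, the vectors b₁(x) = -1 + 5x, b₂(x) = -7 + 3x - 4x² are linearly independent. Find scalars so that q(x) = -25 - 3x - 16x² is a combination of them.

q = -3b₁ + 4b₂

Identify each element with its coordinate vector in ℝ³ via {1, x, x²}.
Write q = a₁b₁ + a₂b₂ and equate components.
The system has the unique solution (a₁, a₂) = (-3, 4).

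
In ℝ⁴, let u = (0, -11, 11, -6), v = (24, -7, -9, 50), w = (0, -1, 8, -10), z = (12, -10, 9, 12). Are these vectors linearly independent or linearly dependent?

The matrix [u|v|w|z] has determinant 0.
A zero determinant means the columns are linearly dependent.
Indeed u + v + 2w - 2z = 0.

linearly dependent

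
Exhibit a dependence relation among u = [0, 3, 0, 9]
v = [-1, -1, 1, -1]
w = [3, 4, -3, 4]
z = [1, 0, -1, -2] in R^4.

Solve the homogeneous system with u, v, w, z as columns by row-reducing the coefficient matrix.
The free variable yields coefficients (1, 3, 0, 3) (any nonzero multiple also works).

u + 3v + 3z = 0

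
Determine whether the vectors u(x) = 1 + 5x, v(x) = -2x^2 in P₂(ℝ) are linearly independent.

Take coordinates with respect to the standard basis {1, x, x^2}.
Place the vectors as rows of a 2×3 matrix and reduce to echelon form.
The reduction yields 2 nonzero rows, so the rank is 2.
Since rank = 2 (the number of vectors), the set is linearly independent.

linearly independent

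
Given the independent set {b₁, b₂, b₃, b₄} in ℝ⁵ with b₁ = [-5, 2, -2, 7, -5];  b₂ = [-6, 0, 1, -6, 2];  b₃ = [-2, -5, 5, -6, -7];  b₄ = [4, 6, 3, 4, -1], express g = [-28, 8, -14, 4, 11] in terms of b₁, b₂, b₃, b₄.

Solve the system with b₁, b₂, b₃, b₄ as columns and g as the right-hand side.
Back-substitution yields (α₁, …, α₄) = (2, 3, -2, -1).

g = 2b₁ + 3b₂ - 2b₃ - b₄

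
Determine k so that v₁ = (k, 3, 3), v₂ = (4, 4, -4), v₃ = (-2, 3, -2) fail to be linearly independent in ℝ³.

The vectors are dependent exactly when the determinant of the matrix with rows v₁, v₂, v₃ vanishes.
Expanding, det = 4*k + 108.
This vanishes exactly when k = -27.

k = -27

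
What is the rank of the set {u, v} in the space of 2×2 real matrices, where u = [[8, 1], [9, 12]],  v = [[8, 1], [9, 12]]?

Use coordinates relative to {E₁₁, E₁₂, E₂₁, E₂₂}.
Row-reduce the 2×4 matrix with these as rows.
Exactly 1 pivot survives; hence the rank is 1.

rank 1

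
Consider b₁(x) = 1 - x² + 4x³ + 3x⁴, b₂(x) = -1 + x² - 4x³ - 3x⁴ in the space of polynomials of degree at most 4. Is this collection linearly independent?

linearly dependent

Take coordinates with respect to the standard basis {1, x, …, x⁴}.
Row-reduce the matrix whose columns are b₁, b₂.
The reduction yields 1 nonzero row, so the rank is 1.
Since rank 1 < 2, the set is linearly dependent.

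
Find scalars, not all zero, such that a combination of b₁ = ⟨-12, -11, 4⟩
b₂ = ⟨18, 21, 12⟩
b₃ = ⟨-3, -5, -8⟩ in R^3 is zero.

Write the vectors as columns of a matrix and find a nonzero vector in its null space.
One solution (up to scaling) is (1, 1, 2).

b₁ + b₂ + 2b₃ = 0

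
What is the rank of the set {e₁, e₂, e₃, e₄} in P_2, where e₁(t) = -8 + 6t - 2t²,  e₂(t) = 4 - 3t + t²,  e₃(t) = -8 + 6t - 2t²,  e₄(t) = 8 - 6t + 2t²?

Represent each element by its coordinate vector in ℝ³.
Put the 3×4 matrix [e₁|e₂|e₃|e₄] into echelon form.
The echelon form has 1 nonzero row, so the rank is 1.
(With 4 elements in a 3-dimensional space the rank is at most 3.)

rank 1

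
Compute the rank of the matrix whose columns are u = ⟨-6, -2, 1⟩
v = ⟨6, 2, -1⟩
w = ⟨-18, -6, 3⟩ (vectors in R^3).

1

Put the 3×3 matrix [u|v|w] into echelon form.
There is 1 pivot column, so rank = 1.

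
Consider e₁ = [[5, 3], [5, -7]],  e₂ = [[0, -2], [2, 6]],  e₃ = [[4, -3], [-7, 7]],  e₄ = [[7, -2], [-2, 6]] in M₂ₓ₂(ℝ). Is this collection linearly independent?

linearly independent

Write each element as a coordinate vector in ℝ⁴ using {E₁₁, E₁₂, E₂₁, E₂₂}.
Place the vectors as rows of a 4×4 matrix and reduce to echelon form.
The reduction yields 4 nonzero rows, so the rank is 4.
Since rank = 4 (the number of vectors), the set is linearly independent.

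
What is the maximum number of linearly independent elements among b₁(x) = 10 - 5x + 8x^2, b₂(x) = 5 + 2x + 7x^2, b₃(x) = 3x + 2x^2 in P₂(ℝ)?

2

Pass to coordinate vectors with respect to the basis {1, x, x^2}.
Row-reduce the 3×3 matrix with these as rows.
The echelon form has 2 nonzero rows, so the rank is 2.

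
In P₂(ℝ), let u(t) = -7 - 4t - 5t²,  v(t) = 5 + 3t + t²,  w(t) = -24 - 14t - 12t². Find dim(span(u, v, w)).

2

Pass to coordinate vectors with respect to the basis {1, t, t²}.
Put the 3×3 matrix [u|v|w] into echelon form.
There are 2 pivot columns, so rank = 2.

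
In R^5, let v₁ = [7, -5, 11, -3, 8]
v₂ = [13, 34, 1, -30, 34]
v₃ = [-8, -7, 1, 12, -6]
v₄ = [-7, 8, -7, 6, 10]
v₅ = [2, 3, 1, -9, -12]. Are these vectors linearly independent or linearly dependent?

linearly dependent

Form the 5×5 matrix with these as columns; its determinant is 0.
A zero determinant means the columns are linearly dependent.
Indeed 2v₁ - v₂ - 2v₃ + 3v₄ + 2v₅ = 0.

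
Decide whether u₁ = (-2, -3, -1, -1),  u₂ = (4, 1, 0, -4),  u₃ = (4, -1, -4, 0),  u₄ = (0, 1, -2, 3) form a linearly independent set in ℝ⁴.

Place the vectors as rows of a 4×4 matrix and reduce to echelon form.
The reduction yields 4 nonzero rows, so the rank is 4.
Since rank = 4 (the number of vectors), the set is linearly independent.

linearly independent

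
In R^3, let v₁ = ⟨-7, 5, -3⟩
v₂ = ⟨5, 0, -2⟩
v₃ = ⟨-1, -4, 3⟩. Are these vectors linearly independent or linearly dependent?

The matrix [v₁|v₂|v₃] has determinant 51.
A nonzero determinant means the columns are linearly independent.

linearly independent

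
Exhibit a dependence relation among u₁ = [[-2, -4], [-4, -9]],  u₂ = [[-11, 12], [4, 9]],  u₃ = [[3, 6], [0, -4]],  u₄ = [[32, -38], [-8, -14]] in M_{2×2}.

u₁ + 3u₂ + u₃ + u₄ = 0

Write each element as a vector in ℝ⁴ using {E₁₁, E₁₂, E₂₁, E₂₂}.
Set up α₁u₁ + … + α₄u₄ = 0 and solve the homogeneous system.
A generator of the null space is (1, 3, 1, 1).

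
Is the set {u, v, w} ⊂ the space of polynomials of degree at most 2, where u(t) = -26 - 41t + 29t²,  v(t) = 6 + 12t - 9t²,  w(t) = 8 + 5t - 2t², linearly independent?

Write each element as a coordinate vector in ℝ³ using {1, t, t²}.
Form the 3×3 matrix with these as columns; its determinant is 0.
A zero determinant means the columns are linearly dependent.

linearly dependent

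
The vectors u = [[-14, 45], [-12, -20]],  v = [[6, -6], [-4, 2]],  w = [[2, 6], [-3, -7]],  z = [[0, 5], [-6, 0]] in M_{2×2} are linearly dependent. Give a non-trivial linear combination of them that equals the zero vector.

u + 3v - 2w - 3z = 0

Pass to coordinate vectors relative to the basis {E₁₁, E₁₂, E₂₁, E₂₂}.
Set up α₁u + … + α₄z = 0 and solve the homogeneous system.
A generator of the null space is (1, 3, -2, -3).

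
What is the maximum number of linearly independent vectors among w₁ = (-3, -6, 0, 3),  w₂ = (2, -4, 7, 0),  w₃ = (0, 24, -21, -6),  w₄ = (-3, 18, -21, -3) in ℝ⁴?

Put the 4×4 matrix [w₁|w₂|w₃|w₄] into echelon form.
Exactly 2 pivots survive; hence the rank is 2.

2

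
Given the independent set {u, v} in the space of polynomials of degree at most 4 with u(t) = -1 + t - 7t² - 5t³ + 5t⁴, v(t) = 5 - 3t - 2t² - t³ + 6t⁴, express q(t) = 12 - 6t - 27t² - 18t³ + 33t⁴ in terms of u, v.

Take coordinate vectors relative to {1, t, …, t⁴}.
Set up the augmented matrix [u | v | q] and row-reduce.
Back-substitution yields (a₁, a₂) = (3, 3).

q = 3u + 3v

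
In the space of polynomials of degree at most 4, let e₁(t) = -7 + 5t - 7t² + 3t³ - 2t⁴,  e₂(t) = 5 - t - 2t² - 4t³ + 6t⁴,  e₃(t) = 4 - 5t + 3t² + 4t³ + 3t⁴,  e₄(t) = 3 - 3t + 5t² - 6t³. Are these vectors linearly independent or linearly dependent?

Take coordinates with respect to the standard basis {1, t, …, t⁴}.
Place the vectors as rows of a 4×5 matrix and reduce to echelon form.
The reduction yields 4 nonzero rows, so the rank is 4.
Since rank = 4 (the number of vectors), the set is linearly independent.

linearly independent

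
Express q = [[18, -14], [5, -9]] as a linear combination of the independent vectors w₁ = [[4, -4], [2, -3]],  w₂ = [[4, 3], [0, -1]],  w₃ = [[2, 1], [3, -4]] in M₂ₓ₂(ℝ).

Work in coordinates with respect to the standard basis {E₁₁, E₁₂, E₂₁, E₂₂}.
Write q = α₁w₁ + … + α₃w₃ and equate components.
The system has the unique solution (α₁, α₂, α₃) = (4, 1, -1).

q = 4w₁ + w₂ - w₃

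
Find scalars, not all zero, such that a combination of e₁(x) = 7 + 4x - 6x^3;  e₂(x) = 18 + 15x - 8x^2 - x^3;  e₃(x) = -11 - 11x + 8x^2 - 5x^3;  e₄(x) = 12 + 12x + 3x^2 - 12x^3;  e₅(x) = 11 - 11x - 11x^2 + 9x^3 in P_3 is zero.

Take coordinates with respect to {1, x, …, x^3}.
Set up α₁e₁ + … + α₅e₅ = 0 and solve the homogeneous system.
A generator of the null space is (1, -1, -1, 0, 0).

e₁ - e₂ - e₃ = 0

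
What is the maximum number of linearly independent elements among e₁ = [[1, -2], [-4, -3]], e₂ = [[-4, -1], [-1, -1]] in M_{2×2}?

2

Use coordinates relative to {E₁₁, E₁₂, E₂₁, E₂₂}.
Row-reduce the 2×4 matrix with these as rows.
Reduction leaves 2 leading entries, giving rank 2.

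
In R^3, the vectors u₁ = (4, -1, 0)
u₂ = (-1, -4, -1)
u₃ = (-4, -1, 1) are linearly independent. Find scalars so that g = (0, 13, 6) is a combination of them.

Write g = a₁u₁ + … + a₃u₃ and equate components.
Row-reducing the augmented matrix gives the unique coefficients (a₁, a₂, a₃) = (1, -4, 2).

g = u₁ - 4u₂ + 2u₃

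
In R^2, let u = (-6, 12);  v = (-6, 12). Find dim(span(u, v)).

dim = 1

Apply Gaussian elimination to the matrix whose rows are u, v.
Exactly 1 pivot survives; hence the rank is 1.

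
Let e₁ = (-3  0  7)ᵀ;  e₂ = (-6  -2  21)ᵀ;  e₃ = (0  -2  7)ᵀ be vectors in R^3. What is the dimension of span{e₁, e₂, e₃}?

2

Apply Gaussian elimination to the matrix whose rows are e₁, e₂, e₃.
The echelon form has 2 nonzero rows, so the rank is 2.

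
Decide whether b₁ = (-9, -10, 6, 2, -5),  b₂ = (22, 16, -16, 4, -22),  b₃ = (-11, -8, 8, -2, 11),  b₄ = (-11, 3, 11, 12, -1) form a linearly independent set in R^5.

One vector is a scalar multiple of another, so the set is dependent.

linearly dependent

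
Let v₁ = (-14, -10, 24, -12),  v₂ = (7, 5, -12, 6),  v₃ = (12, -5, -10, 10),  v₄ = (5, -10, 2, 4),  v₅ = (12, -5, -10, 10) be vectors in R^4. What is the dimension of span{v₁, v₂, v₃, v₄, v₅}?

2

Put the 4×5 matrix [v₁|v₂|v₃|v₄|v₅] into echelon form.
The echelon form has 2 nonzero rows, so the rank is 2.
(With 5 elements in a 4-dimensional space the rank is at most 4.)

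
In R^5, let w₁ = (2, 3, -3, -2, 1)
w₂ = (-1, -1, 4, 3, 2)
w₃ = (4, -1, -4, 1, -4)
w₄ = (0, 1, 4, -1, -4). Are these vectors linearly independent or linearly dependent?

linearly independent

Place the vectors as rows of a 4×5 matrix and reduce to echelon form.
The reduction yields 4 nonzero rows, so the rank is 4.
Since rank = 4 (the number of vectors), the set is linearly independent.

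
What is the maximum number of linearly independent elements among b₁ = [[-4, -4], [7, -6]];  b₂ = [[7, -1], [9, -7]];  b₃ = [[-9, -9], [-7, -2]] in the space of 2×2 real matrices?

3

Pass to coordinate vectors with respect to the basis {E₁₁, E₁₂, E₂₁, E₂₂}.
Row-reduce the 3×4 matrix with these as rows.
There are 3 pivot columns, so rank = 3.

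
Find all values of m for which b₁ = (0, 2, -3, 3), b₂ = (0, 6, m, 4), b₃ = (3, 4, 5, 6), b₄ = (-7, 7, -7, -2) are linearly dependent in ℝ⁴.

m = 8/3

The set is linearly dependent precisely when det[b₁; b₂; b₃; b₄] = 0.
Cofactor expansion gives det = 200 - 75*m.
Setting this to zero gives m = 8/3.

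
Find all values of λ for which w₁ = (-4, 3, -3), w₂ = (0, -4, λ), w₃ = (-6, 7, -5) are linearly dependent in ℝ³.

Dependence holds iff the 3×3 matrix [w₁ w₂ w₃] is singular.
Expanding, det = 10*λ - 8.
Solving 10*λ - 8 = 0 yields λ = 4/5.

λ = 4/5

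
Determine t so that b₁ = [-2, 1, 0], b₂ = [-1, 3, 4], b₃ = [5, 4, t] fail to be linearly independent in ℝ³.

t = 52/5

Place the vectors as rows of a 3×3 matrix; dependence ⇔ determinant zero.
Expanding, det = 52 - 5*t.
Setting this to zero gives t = 52/5.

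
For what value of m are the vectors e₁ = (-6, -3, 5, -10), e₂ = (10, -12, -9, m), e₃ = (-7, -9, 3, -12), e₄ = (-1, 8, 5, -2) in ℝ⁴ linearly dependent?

The set is linearly dependent precisely when det[e₁; e₂; e₃; e₄] = 0.
Cofactor expansion gives det = 336 - 7*m.
Setting this to zero gives m = 48.

m = 48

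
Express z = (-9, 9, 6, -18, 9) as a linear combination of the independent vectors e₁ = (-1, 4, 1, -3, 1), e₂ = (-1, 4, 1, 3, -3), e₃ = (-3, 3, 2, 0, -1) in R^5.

z = 3e₁ - 3e₂ + 3e₃

Write z = a₁e₁ + … + a₃e₃ and equate components.
The system has the unique solution (a₁, a₂, a₃) = (3, -3, 3).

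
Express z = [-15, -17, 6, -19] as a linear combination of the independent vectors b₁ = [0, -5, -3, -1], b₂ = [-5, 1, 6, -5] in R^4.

z = 4b₁ + 3b₂

Solve the system with b₁, b₂ as columns and z as the right-hand side.
Row-reducing the augmented matrix gives the unique coefficients (a₁, a₂) = (4, 3).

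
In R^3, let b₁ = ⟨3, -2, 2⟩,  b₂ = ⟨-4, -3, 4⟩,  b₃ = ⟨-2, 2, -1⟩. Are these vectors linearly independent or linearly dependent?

linearly independent

Place the vectors as rows of a 3×3 matrix and reduce to echelon form.
The reduction yields 3 nonzero rows, so the rank is 3.
Since rank = 3 (the number of vectors), the set is linearly independent.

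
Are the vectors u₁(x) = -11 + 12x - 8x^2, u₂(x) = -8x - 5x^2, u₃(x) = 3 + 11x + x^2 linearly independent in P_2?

linearly independent

Write each element as a coordinate vector in ℝ³ using {1, x, x^2}.
Place the vectors as rows of a 3×3 matrix and reduce to echelon form.
The reduction yields 3 nonzero rows, so the rank is 3.
Since rank = 3 (the number of vectors), the set is linearly independent.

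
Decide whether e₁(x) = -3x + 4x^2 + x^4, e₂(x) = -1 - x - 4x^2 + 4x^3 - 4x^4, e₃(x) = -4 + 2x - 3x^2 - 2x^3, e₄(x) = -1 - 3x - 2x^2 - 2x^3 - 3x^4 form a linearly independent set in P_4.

Write each element as a coordinate vector in ℝ⁵ using {1, x, …, x^4}.
Place the vectors as rows of a 4×5 matrix and reduce to echelon form.
The reduction yields 4 nonzero rows, so the rank is 4.
Since rank = 4 (the number of vectors), the set is linearly independent.

linearly independent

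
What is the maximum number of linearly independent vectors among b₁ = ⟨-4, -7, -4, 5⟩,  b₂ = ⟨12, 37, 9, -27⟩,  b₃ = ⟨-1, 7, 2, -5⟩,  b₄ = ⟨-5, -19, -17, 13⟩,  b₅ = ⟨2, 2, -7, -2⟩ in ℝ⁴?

3

Apply Gaussian elimination to the matrix whose rows are b₁, b₂, b₃, b₄, b₅.
There are 3 pivot columns, so rank = 3.
(With 5 elements in a 4-dimensional space the rank is at most 4.)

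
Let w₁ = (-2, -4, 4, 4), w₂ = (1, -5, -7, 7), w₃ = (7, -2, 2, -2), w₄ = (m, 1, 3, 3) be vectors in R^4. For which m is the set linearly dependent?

m = -10

Place the vectors as rows of a 4×4 matrix; dependence ⇔ determinant zero.
Expanding, det = 192*m + 1920.
Setting this to zero gives m = -10.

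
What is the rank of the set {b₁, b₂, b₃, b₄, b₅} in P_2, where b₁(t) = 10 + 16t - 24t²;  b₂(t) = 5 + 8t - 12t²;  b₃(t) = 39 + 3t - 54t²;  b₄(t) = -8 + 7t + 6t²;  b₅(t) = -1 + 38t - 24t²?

Represent each element by its coordinate vector in ℝ³.
Apply Gaussian elimination to the matrix whose rows are b₁, b₂, b₃, b₄, b₅.
Reduction leaves 2 leading entries, giving rank 2.
(With 5 elements in a 3-dimensional space the rank is at most 3.)

rank 2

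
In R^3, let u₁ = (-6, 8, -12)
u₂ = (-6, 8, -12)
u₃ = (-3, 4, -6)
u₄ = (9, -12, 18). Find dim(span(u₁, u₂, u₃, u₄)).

Put the 3×4 matrix [u₁|u₂|u₃|u₄] into echelon form.
The echelon form has 1 nonzero row, so the rank is 1.
(With 4 elements in a 3-dimensional space the rank is at most 3.)

1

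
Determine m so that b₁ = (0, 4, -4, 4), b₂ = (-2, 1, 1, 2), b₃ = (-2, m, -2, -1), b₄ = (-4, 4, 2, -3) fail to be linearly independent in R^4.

m = 40/7

Dependence holds iff the 4×4 matrix [b₁ b₂ b₃ b₄] is singular.
The determinant works out to 320 - 56*m.
Solving 320 - 56*m = 0 yields m = 40/7.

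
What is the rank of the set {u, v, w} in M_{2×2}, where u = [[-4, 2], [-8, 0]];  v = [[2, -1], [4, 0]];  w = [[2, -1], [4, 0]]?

Represent each element by its coordinate vector in ℝ⁴.
Row-reduce the 3×4 matrix with these as rows.
There is 1 pivot column, so rank = 1.

1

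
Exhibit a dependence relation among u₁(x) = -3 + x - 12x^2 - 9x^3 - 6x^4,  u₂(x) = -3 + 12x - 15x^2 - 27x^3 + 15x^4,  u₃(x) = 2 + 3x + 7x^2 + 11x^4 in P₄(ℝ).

Take coordinates with respect to {1, x, …, x^4}.
Row-reduce the matrix with u₁, u₂, u₃ as columns; the null space gives the coefficients.
One solution (up to scaling) is (3, -1, 3).

3u₁ - u₂ + 3u₃ = 0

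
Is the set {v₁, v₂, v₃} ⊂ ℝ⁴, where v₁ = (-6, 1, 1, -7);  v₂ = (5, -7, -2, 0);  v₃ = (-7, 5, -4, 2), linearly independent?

linearly independent

Row-reduce the matrix whose columns are v₁, v₂, v₃.
The reduction yields 3 nonzero rows, so the rank is 3.
Since rank = 3 (the number of vectors), the set is linearly independent.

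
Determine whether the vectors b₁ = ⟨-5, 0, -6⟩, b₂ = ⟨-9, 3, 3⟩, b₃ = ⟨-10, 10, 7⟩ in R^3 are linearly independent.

Form the 3×3 matrix with these as columns; its determinant is 405.
A nonzero determinant means the columns are linearly independent.

linearly independent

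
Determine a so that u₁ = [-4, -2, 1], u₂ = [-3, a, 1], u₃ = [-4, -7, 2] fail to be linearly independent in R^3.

The set is linearly dependent precisely when det[u₁; u₂; u₃] = 0.
The determinant works out to -4*a - 11.
Setting this to zero gives a = -11/4.

a = -11/4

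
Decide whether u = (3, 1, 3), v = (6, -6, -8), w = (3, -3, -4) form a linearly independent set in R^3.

One vector is a scalar multiple of another, so the set is dependent.

linearly dependent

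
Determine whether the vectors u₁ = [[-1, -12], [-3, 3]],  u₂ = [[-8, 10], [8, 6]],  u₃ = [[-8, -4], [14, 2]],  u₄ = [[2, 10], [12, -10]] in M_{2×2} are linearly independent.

linearly dependent

Write each element as a coordinate vector in ℝ⁴ using {E₁₁, E₁₂, E₂₁, E₂₂}.
The matrix [u₁|u₂|u₃|u₄] has determinant 0.
A zero determinant means the columns are linearly dependent.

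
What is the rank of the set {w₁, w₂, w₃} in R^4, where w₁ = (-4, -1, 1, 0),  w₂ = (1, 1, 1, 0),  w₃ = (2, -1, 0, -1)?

Form the matrix with w₁, w₂, w₃ as columns and reduce.
The echelon form has 3 nonzero rows, so the rank is 3.

rank 3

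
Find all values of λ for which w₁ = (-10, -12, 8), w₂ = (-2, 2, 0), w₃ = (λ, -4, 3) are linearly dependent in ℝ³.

The set is linearly dependent precisely when det[w₁; w₂; w₃] = 0.
Cofactor expansion gives det = -16*λ - 68.
This vanishes exactly when λ = -17/4.

λ = -17/4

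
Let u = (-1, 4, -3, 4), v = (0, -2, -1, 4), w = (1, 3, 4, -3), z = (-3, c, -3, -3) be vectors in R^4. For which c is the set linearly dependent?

c = 33

Dependence holds iff the 4×4 matrix [u v w z] is singular.
The determinant works out to 5*c - 165.
This vanishes exactly when c = 33.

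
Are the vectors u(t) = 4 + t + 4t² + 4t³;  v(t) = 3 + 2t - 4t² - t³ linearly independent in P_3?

Write each element as a coordinate vector in ℝ⁴ using {1, t, …, t³}.
Row-reduce the matrix whose columns are u, v.
The reduction yields 2 nonzero rows, so the rank is 2.
Since rank = 2 (the number of vectors), the set is linearly independent.

linearly independent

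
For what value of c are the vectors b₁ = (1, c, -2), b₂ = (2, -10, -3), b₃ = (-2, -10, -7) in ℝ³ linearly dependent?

The vectors are dependent exactly when the determinant of the matrix with rows b₁, b₂, b₃ vanishes.
The determinant works out to 20*c + 120.
Setting this to zero gives c = -6.

c = -6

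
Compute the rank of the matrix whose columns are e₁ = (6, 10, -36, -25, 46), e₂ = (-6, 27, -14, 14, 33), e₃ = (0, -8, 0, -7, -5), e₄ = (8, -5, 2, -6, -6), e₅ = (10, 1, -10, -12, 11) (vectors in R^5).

rank 3

Put the 5×5 matrix [e₁|e₂|e₃|e₄|e₅] into echelon form.
Exactly 3 pivots survive; hence the rank is 3.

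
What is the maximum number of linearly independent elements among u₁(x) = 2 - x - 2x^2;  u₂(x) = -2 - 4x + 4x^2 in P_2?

Use coordinates relative to {1, x, x^2}.
Form the matrix with u₁, u₂ as columns and reduce.
Exactly 2 pivots survive; hence the rank is 2.

2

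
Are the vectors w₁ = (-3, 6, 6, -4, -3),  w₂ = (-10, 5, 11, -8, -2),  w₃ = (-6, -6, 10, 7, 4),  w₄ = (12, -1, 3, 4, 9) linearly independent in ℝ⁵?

linearly independent

Row-reduce the matrix whose columns are w₁, w₂, w₃, w₄.
The reduction yields 4 nonzero rows, so the rank is 4.
Since rank = 4 (the number of vectors), the set is linearly independent.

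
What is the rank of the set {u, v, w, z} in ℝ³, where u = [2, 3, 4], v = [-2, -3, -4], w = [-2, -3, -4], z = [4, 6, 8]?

1

Apply Gaussian elimination to the matrix whose rows are u, v, w, z.
There is 1 pivot column, so rank = 1.
(With 4 elements in a 3-dimensional space the rank is at most 3.)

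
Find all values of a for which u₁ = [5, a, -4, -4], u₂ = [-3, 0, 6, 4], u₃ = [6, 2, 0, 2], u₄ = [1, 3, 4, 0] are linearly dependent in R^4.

a = 25/11

Dependence holds iff the 4×4 matrix [u₁ u₂ u₃ u₄] is singular.
Expanding, det = 300 - 132*a.
Setting this to zero gives a = 25/11.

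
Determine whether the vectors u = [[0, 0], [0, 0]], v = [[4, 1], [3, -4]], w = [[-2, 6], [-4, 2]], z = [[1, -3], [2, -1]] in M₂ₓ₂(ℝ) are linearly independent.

Take coordinates with respect to the standard basis {E₁₁, E₁₂, E₂₁, E₂₂}.
One of the vectors is the zero vector, so the set is linearly dependent.

linearly dependent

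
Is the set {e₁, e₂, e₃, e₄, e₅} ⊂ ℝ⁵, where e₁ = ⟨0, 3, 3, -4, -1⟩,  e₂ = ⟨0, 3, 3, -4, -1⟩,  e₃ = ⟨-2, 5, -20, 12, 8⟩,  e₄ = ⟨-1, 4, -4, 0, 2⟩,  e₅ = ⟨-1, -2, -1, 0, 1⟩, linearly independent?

Two of the vectors are equal, giving an immediate dependence.

linearly dependent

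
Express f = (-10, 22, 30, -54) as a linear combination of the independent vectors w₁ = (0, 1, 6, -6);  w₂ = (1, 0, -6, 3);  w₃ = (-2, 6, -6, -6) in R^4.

Write f = c₁w₁ + … + c₃w₃ and equate components.
Row-reducing the augmented matrix gives the unique coefficients (c₁, c₂, c₃) = (4, -4, 3).

f = 4w₁ - 4w₂ + 3w₃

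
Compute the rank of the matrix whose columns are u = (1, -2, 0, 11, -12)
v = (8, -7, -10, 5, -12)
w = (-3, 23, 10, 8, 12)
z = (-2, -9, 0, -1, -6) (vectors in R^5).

Put the 5×4 matrix [u|v|w|z] into echelon form.
Exactly 3 pivots survive; hence the rank is 3.

rank 3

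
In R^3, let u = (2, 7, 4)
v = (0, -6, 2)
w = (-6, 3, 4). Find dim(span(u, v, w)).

dim = 3

Row-reduce the 3×3 matrix with these as rows.
Reduction leaves 3 leading entries, giving rank 3.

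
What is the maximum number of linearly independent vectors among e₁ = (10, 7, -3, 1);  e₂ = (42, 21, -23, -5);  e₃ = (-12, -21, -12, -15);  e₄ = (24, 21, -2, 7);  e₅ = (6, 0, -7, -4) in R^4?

Form the matrix with e₁, e₂, e₃, e₄, e₅ as columns and reduce.
Exactly 2 pivots survive; hence the rank is 2.
(With 5 elements in a 4-dimensional space the rank is at most 4.)

2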